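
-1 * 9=-9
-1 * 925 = -925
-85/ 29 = -2.93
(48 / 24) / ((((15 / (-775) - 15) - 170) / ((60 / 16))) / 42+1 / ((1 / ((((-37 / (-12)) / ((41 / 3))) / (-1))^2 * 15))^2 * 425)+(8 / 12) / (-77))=-1.69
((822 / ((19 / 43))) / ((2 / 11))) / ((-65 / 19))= -194403 / 65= -2990.82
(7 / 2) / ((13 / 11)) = 77 / 26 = 2.96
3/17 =0.18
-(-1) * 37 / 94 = 37 / 94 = 0.39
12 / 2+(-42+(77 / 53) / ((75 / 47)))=-139481 / 3975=-35.09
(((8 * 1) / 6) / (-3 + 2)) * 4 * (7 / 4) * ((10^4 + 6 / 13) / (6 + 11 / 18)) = -3120144 / 221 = -14118.30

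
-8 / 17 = -0.47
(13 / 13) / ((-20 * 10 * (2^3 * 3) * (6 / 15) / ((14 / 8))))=-7 / 7680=-0.00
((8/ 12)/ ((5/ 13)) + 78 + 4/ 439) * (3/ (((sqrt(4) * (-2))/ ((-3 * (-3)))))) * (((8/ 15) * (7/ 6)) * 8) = -29405824/ 10975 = -2679.35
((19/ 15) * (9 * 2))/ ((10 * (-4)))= -0.57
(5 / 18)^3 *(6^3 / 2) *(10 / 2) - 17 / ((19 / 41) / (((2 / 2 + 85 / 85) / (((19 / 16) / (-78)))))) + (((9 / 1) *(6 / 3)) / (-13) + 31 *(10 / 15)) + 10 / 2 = 1230364555 / 253422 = 4855.00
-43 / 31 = -1.39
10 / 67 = 0.15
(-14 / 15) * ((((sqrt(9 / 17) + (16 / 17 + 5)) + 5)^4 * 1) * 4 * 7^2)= -1123819608744 / 417605 -70941334464 * sqrt(17) / 417605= -3391526.02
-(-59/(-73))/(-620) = 59/45260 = 0.00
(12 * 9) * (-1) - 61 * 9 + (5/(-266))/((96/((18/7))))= -19573359/29792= -657.00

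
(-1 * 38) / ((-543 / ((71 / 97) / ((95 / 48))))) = 2272 / 87785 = 0.03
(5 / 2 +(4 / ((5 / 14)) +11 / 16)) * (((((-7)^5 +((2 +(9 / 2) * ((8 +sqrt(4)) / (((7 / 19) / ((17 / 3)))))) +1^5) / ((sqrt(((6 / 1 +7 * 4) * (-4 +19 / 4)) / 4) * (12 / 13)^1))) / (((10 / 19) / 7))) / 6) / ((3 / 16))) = -2808008.15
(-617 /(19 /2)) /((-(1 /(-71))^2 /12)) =74647128 /19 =3928796.21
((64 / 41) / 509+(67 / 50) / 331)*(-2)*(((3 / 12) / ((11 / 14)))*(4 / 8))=-17201961 / 7598402900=-0.00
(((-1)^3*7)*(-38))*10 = 2660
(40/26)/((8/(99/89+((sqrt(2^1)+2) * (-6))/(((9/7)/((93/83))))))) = -345175/192062 -1085 * sqrt(2)/1079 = -3.22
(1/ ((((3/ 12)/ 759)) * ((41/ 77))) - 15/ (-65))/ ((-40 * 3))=-1013053/ 21320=-47.52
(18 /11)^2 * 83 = 222.25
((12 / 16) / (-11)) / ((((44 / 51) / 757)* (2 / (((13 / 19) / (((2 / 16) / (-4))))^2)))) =-626359968 / 43681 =-14339.41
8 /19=0.42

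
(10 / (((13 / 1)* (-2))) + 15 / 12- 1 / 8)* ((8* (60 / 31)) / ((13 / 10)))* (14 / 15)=43120 / 5239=8.23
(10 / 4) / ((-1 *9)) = -5 / 18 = -0.28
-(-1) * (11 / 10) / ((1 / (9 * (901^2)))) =80368299 / 10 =8036829.90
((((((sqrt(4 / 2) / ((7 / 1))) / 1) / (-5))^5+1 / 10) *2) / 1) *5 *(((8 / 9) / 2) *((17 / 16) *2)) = 17 / 18 - 68 *sqrt(2) / 94539375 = 0.94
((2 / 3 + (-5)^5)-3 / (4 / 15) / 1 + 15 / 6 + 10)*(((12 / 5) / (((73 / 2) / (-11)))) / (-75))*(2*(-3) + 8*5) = -1024.03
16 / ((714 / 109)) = 2.44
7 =7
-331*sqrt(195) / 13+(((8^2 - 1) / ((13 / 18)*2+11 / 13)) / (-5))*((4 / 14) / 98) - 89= -331*sqrt(195) / 13 - 5844793 / 65660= -444.57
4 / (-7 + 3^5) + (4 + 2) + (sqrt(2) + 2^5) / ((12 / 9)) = 3*sqrt(2) / 4 + 1771 / 59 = 31.08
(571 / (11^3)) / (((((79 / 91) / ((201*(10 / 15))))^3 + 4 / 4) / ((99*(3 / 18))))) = 517660091353132 / 73131217847061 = 7.08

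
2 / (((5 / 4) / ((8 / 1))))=64 / 5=12.80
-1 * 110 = -110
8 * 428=3424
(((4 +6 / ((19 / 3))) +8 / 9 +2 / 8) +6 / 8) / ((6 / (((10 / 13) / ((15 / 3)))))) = 1169 / 6669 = 0.18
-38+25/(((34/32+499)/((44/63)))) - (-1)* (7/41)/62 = -48642201907/1281328146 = -37.96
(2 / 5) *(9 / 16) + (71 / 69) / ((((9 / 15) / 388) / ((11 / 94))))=30390361 / 389160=78.09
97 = 97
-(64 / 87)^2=-4096 / 7569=-0.54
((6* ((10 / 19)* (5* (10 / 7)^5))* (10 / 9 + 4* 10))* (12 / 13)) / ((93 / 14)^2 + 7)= 59200000000 / 848989141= 69.73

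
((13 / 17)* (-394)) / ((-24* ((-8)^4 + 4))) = 2561 / 836400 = 0.00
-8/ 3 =-2.67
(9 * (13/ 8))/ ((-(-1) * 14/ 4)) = 117/ 28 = 4.18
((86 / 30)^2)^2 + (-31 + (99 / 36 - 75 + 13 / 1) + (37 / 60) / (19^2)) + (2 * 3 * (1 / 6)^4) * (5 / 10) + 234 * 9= 609173628451 / 292410000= 2083.29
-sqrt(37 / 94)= -sqrt(3478) / 94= -0.63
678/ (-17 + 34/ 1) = 678/ 17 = 39.88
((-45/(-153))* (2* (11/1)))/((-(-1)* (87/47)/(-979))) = -5061430/1479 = -3422.20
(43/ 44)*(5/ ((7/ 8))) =5.58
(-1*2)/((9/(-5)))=10/9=1.11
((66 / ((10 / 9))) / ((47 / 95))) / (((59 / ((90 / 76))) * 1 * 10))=2673 / 11092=0.24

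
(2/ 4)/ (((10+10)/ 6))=3/ 20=0.15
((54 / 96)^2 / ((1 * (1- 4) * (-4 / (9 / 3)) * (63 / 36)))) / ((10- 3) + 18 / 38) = 1539 / 254464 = 0.01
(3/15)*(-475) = -95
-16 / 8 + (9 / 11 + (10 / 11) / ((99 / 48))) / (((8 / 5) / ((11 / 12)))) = -4051 / 3168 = -1.28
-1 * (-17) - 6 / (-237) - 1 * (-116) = 10509 / 79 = 133.03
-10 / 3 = -3.33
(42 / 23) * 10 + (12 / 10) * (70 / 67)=30072 / 1541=19.51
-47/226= -0.21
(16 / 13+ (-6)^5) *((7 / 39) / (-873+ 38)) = 707504 / 423345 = 1.67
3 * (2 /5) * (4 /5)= 24 /25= 0.96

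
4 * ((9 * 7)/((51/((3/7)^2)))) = 108/119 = 0.91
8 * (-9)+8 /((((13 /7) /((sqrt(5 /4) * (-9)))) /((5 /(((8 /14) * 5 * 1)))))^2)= 647.23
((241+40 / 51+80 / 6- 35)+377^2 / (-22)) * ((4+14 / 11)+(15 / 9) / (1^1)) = -43303.84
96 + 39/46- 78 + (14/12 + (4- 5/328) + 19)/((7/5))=816989/22632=36.10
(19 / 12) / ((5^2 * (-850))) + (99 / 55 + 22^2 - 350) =34628981 / 255000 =135.80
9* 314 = 2826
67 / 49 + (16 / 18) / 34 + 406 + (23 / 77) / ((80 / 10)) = 268796785 / 659736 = 407.43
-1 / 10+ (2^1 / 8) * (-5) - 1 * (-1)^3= -7 / 20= -0.35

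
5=5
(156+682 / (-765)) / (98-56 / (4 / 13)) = -59329 / 32130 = -1.85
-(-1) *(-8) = -8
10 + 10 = 20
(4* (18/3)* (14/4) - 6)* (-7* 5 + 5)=-2340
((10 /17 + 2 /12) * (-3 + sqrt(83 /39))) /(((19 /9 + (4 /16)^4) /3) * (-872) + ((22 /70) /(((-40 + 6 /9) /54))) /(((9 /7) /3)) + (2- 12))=9812880 /2711444291- 1090320 * sqrt(3237) /35248775783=0.00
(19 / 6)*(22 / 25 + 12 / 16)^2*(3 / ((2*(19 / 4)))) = 26569 / 10000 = 2.66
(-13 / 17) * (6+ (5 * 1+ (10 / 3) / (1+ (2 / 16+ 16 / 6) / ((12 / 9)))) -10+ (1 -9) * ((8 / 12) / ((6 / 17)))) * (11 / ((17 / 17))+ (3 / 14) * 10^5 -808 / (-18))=9730462469 / 45441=214133.99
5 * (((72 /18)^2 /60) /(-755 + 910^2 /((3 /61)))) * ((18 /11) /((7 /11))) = 72 /353582845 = 0.00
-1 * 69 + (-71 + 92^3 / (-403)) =-835108 / 403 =-2072.23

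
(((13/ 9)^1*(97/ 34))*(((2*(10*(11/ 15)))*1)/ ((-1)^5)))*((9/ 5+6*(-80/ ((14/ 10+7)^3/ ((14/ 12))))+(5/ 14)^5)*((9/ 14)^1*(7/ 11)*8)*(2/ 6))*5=-78829027927/ 277718868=-283.84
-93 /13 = -7.15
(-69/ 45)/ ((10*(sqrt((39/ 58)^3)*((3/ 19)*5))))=-12673*sqrt(2262)/ 1711125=-0.35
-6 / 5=-1.20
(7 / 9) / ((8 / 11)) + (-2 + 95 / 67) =2351 / 4824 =0.49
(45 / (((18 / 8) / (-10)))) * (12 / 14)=-171.43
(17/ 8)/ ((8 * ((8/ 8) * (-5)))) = -17/ 320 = -0.05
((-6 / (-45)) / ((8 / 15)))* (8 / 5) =0.40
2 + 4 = 6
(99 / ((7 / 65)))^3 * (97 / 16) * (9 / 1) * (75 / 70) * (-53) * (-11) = 2034322072507456875 / 76832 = 26477536345630.17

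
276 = 276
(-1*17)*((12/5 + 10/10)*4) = -1156/5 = -231.20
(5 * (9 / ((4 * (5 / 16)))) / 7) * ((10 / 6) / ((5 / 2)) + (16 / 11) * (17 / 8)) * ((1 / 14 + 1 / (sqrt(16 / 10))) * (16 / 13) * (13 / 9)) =29.61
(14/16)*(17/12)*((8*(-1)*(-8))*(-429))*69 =-2348346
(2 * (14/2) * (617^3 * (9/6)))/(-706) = -4932587373/706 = -6986667.67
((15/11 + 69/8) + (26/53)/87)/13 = 4055357/5274984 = 0.77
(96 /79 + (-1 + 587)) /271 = 46390 /21409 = 2.17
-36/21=-12/7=-1.71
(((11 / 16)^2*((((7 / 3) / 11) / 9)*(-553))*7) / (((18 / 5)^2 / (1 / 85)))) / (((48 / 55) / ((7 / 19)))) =-573778975 / 34721021952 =-0.02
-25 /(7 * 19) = -25 /133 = -0.19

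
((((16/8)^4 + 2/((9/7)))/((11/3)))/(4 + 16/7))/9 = 553/6534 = 0.08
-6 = -6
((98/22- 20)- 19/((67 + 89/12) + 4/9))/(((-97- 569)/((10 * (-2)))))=-9462/19943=-0.47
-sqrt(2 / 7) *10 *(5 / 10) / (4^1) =-5 *sqrt(14) / 28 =-0.67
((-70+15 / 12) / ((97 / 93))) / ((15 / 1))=-1705 / 388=-4.39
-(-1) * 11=11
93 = 93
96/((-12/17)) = -136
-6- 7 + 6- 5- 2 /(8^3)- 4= -4097 /256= -16.00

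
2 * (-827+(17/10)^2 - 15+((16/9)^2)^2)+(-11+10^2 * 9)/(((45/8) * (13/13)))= -1500.20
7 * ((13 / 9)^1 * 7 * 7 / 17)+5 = 5224 / 153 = 34.14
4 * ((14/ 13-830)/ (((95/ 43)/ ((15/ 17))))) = -5560416/ 4199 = -1324.22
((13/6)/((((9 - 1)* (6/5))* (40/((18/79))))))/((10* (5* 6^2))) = 13/18201600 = 0.00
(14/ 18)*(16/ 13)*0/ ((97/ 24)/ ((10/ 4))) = 0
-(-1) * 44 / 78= 22 / 39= 0.56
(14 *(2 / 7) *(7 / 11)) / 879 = 28 / 9669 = 0.00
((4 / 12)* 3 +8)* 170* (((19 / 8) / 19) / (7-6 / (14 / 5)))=315 / 8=39.38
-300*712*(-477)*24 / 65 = 489058560 / 13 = 37619889.23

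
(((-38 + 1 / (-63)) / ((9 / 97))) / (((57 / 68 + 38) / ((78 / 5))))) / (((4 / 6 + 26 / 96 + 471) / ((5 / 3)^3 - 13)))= 297042047744 / 101765000673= 2.92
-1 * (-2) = 2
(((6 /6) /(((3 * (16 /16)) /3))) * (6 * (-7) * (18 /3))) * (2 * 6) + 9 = -3015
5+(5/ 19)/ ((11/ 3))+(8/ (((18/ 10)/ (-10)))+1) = -38.37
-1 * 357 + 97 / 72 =-25607 / 72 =-355.65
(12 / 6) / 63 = 2 / 63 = 0.03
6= 6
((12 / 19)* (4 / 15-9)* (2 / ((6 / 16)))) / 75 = -0.39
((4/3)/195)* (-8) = -32/585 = -0.05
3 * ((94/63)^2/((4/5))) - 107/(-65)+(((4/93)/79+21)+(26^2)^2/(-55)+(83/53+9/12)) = -4064213878335329/491123292660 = -8275.34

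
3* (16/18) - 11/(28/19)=-403/84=-4.80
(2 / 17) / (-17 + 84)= 2 / 1139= 0.00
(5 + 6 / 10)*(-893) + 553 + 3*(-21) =-22554 / 5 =-4510.80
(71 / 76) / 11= 71 / 836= 0.08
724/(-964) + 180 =43199/241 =179.25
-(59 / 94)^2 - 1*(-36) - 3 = 288107 / 8836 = 32.61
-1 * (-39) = 39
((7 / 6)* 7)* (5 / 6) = 245 / 36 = 6.81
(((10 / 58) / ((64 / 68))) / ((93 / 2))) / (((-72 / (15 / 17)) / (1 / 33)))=-25 / 17088192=-0.00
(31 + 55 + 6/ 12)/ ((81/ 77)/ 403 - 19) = -5368363/ 1179016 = -4.55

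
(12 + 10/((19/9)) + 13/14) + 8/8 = 4965/266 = 18.67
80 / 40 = 2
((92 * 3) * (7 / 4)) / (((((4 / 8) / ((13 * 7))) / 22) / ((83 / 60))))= 13376363 / 5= 2675272.60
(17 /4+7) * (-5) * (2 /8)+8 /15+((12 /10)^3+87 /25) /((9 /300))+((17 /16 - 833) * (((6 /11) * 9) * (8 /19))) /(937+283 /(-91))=28104179503 /177616560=158.23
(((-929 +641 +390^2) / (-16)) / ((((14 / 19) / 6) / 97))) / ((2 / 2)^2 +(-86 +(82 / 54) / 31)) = 175637868669 / 1990912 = 88219.81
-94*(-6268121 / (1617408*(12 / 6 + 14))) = 294601687 / 12939264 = 22.77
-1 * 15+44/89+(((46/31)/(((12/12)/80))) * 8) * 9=23541419/2759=8532.59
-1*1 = -1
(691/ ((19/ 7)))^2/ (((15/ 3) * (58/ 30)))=70189707/ 10469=6704.53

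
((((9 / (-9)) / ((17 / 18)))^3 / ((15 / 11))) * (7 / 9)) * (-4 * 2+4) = 2.71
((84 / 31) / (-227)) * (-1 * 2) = 168 / 7037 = 0.02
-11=-11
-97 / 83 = -1.17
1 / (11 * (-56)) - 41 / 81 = -25337 / 49896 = -0.51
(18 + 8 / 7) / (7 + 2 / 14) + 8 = 10.68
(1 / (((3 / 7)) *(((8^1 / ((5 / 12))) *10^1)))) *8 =7 / 72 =0.10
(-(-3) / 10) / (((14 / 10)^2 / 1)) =15 / 98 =0.15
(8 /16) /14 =1 /28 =0.04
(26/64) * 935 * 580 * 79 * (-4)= -139235525/2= -69617762.50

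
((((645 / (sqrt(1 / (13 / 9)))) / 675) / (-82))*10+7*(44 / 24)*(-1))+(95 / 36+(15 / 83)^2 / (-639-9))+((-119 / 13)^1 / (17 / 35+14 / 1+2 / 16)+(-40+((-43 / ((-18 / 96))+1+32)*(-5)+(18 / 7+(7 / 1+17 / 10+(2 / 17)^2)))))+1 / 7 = -120165732269514661 / 88941847296120-43*sqrt(13) / 1107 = -1351.20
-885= -885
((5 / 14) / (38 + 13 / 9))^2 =81 / 988036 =0.00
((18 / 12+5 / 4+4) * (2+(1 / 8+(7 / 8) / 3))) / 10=261 / 160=1.63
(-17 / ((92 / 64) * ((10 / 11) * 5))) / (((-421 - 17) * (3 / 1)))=748 / 377775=0.00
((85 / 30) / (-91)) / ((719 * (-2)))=17 / 785148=0.00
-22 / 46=-11 / 23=-0.48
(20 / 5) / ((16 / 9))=9 / 4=2.25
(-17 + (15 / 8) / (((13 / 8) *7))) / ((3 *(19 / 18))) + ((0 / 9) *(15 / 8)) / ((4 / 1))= -9192 / 1729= -5.32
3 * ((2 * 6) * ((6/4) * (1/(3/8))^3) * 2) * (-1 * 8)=-16384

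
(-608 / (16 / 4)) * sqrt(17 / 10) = -76 * sqrt(170) / 5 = -198.18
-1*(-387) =387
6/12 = 1/2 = 0.50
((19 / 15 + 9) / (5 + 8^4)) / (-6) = -77 / 184545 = -0.00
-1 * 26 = -26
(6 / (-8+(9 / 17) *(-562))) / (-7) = 51 / 18179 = 0.00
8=8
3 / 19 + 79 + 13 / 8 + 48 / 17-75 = 8.61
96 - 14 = 82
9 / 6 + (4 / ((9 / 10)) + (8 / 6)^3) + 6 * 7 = 2717 / 54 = 50.31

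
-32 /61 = -0.52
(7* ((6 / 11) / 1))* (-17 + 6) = -42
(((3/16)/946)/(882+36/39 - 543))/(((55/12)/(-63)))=-819/102186920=-0.00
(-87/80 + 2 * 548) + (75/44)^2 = 1097.82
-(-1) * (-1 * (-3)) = 3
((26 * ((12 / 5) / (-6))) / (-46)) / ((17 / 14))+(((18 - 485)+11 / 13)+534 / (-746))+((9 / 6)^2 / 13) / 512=-9060475831177 / 19414620160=-466.68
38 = 38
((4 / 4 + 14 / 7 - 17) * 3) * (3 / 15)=-42 / 5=-8.40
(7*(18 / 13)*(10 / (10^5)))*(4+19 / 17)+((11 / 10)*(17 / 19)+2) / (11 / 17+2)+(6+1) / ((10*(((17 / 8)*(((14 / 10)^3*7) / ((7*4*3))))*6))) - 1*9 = -7846906289 / 1028755000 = -7.63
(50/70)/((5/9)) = 9/7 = 1.29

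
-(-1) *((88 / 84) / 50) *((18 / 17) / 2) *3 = 99 / 2975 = 0.03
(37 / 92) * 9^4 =242757 / 92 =2638.66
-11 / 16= -0.69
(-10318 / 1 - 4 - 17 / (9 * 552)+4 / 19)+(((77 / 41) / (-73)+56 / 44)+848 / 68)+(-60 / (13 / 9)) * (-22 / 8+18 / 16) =-541013207069053 / 52830352872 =-10240.58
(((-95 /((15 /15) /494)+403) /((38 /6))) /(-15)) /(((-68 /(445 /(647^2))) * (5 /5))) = -4140903 /540842828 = -0.01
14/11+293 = 3237/11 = 294.27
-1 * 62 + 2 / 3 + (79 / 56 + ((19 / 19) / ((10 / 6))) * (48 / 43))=-2140213 / 36120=-59.25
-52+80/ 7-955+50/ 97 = -675643/ 679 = -995.06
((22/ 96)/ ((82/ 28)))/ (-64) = -77/ 62976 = -0.00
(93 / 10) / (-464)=-93 / 4640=-0.02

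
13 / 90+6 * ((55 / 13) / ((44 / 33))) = 11222 / 585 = 19.18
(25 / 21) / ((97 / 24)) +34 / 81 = 39286 / 54999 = 0.71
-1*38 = -38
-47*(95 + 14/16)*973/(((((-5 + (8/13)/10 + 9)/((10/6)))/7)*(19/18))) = -79797165175/6688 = -11931394.31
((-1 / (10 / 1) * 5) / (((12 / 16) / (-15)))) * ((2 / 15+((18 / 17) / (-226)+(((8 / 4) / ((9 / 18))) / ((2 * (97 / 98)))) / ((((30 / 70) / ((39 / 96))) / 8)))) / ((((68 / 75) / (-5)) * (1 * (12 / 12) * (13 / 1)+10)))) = -2699267125 / 72857767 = -37.05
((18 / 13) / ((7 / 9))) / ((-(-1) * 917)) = 162 / 83447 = 0.00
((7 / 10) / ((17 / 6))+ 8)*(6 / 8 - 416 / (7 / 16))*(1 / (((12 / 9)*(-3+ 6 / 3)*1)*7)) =55946109 / 66640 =839.53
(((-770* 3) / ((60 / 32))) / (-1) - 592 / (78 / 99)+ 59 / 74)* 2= 962.83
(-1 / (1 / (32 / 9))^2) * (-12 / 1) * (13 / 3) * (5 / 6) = 133120 / 243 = 547.82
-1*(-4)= 4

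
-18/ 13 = -1.38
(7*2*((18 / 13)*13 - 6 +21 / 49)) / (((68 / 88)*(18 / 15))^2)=175450 / 867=202.36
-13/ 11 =-1.18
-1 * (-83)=83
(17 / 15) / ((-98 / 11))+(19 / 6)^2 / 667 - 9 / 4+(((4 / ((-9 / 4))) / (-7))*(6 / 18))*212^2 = 16777060472 / 4412205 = 3802.42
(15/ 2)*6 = 45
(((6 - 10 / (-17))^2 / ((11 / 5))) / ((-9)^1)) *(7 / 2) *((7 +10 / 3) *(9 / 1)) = -6805120 / 9537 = -713.55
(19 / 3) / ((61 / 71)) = 1349 / 183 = 7.37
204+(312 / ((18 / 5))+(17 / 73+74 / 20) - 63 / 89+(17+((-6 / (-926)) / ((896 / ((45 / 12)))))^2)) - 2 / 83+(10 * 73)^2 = 11876246266533837023290117 / 22273076166646824960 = 533210.87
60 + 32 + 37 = 129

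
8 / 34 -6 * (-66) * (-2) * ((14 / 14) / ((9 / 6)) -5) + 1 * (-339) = 52585 / 17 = 3093.24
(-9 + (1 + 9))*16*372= 5952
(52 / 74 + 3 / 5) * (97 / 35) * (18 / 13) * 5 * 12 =5049432 / 16835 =299.94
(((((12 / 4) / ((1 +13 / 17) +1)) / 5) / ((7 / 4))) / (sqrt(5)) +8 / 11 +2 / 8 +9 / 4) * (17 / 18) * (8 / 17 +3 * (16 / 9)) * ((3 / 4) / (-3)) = -2627 / 594 - 2516 * sqrt(5) / 74025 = -4.50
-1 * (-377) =377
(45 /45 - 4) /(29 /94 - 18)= 282 /1663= 0.17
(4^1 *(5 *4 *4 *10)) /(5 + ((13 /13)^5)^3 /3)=600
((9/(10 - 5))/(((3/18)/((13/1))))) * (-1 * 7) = -4914/5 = -982.80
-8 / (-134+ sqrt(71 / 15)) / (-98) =-8040 / 13194181 - 4 *sqrt(1065) / 13194181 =-0.00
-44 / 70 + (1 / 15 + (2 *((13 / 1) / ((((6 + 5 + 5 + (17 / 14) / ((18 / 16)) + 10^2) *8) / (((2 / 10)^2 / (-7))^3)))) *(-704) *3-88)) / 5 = -96436866542 / 5294296875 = -18.22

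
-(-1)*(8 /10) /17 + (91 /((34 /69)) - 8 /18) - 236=-79133 /1530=-51.72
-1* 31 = -31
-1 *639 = -639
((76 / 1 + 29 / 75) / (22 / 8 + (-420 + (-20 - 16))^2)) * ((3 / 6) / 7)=11458 / 436671375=0.00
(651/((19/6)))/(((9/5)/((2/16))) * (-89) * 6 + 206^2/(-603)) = -841185/31752154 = -0.03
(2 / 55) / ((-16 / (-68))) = 17 / 110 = 0.15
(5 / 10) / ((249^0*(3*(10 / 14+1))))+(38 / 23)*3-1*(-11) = 16.05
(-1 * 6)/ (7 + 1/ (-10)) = -20/ 23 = -0.87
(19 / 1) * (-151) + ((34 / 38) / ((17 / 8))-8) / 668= -9103373 / 3173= -2869.01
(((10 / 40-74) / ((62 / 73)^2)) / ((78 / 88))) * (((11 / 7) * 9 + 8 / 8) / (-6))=291.12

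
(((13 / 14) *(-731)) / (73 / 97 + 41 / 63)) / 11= -43.97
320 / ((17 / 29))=545.88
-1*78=-78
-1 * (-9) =9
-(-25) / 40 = 5 / 8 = 0.62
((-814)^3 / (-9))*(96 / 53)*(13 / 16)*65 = 911506813360 / 159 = 5732747253.84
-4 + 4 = 0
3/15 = 1/5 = 0.20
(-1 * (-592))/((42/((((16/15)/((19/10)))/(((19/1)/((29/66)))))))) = 137344/750519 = 0.18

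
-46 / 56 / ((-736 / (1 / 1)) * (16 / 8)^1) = 1 / 1792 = 0.00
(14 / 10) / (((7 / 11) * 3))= 11 / 15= 0.73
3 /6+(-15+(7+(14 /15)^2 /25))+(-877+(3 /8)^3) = -2547107773 /2880000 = -884.41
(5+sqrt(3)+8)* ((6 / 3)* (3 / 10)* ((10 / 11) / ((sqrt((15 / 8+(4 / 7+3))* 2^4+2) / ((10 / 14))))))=5* sqrt(273)* (sqrt(3)+13) / 2002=0.61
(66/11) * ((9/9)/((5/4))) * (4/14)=48/35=1.37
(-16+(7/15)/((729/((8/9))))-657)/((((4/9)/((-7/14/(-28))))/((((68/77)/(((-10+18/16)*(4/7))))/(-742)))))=-1125965063/177431922360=-0.01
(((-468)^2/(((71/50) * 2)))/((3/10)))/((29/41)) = 363444.39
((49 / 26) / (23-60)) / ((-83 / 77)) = 3773 / 79846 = 0.05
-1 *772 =-772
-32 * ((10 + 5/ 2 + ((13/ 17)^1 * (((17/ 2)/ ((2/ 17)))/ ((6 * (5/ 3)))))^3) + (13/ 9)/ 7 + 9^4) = -27185197243/ 126000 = -215755.53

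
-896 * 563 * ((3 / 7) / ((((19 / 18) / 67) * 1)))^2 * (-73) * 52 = 1417021538102.20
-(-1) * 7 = 7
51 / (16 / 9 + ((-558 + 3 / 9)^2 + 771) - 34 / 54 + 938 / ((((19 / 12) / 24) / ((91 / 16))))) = 26163 / 201419053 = 0.00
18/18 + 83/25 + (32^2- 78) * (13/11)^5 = 799861178/366025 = 2185.26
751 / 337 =2.23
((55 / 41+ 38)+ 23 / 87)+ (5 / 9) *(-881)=-4813723 / 10701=-449.84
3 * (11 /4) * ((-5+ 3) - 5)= -231 /4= -57.75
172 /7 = 24.57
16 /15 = 1.07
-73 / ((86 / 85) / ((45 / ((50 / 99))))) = -1105731 / 172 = -6428.67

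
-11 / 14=-0.79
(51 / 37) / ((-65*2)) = -51 / 4810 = -0.01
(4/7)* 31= 124/7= 17.71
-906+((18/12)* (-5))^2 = -3399/4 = -849.75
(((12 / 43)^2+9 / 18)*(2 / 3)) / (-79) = -2137 / 438213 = -0.00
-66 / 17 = -3.88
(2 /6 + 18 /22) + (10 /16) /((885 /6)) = 9001 /7788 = 1.16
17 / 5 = 3.40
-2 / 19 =-0.11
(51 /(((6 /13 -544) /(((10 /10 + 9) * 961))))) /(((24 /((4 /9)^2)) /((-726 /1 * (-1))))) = -513962020 /95391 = -5387.95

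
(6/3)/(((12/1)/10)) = 5/3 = 1.67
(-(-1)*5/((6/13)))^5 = 1160290625/7776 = 149214.33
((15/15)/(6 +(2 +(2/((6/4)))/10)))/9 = 5/366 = 0.01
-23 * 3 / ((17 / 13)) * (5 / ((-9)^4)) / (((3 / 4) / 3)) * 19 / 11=-113620 / 408969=-0.28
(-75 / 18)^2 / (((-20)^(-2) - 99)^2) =25000000 / 14112727209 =0.00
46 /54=23 /27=0.85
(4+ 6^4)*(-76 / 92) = -24700 / 23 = -1073.91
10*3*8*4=960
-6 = -6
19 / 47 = 0.40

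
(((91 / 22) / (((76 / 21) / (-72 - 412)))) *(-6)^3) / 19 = 2270268 / 361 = 6288.83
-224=-224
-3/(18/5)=-5/6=-0.83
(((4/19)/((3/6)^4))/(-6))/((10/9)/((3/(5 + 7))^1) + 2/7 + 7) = -672/14041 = -0.05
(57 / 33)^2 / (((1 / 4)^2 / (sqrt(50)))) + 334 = 334 + 28880 * sqrt(2) / 121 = 671.54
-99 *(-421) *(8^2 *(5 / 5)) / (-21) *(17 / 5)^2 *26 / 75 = -2227029376 / 4375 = -509035.29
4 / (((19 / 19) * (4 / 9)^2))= 81 / 4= 20.25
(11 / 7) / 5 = 11 / 35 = 0.31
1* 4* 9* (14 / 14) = 36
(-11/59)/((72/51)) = -187/1416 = -0.13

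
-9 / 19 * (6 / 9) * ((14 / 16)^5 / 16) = -50421 / 4980736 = -0.01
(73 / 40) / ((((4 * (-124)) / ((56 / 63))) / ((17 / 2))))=-1241 / 44640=-0.03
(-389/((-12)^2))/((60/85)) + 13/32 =-5911/1728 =-3.42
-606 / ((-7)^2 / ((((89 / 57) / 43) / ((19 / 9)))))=-161802 / 760627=-0.21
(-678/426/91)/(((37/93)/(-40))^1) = 420360/239057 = 1.76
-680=-680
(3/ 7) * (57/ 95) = 9/ 35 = 0.26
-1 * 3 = -3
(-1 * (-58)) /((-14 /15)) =-435 /7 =-62.14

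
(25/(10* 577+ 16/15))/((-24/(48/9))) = -125/129849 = -0.00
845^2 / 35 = 142805 / 7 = 20400.71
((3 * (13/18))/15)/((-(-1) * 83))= 13/7470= 0.00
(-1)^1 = -1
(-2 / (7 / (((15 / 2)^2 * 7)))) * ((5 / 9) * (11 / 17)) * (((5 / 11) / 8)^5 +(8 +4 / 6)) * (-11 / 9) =428.38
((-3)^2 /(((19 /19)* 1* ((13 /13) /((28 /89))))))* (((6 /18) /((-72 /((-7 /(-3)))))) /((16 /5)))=-245 /25632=-0.01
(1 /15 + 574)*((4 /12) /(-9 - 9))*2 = -8611 /405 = -21.26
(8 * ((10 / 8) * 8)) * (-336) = -26880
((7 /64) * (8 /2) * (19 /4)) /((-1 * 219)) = -0.01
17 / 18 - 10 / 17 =0.36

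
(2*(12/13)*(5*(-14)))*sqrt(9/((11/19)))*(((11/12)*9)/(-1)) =3780*sqrt(209)/13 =4203.60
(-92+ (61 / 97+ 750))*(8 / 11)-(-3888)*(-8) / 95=15366152 / 101365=151.59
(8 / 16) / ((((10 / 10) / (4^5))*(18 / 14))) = 3584 / 9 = 398.22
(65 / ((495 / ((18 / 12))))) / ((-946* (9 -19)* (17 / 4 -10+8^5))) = 13 / 20455438410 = 0.00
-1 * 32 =-32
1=1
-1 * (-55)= 55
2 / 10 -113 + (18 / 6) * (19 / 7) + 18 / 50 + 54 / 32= -287307 / 2800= -102.61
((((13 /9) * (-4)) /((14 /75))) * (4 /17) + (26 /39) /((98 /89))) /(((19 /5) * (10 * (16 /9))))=-50061 /506464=-0.10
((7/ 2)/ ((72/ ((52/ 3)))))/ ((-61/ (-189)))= 637/ 244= 2.61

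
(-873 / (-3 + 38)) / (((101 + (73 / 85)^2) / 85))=-35742075 / 1715126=-20.84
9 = 9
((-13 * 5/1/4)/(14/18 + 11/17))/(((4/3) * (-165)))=1989/38368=0.05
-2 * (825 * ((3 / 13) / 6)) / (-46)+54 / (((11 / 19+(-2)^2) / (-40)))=-8156715 / 17342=-470.34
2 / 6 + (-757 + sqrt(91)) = -2270 / 3 + sqrt(91) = -747.13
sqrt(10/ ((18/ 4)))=2 * sqrt(5)/ 3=1.49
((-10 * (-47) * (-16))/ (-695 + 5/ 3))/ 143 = 141/ 1859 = 0.08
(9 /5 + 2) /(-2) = -19 /10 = -1.90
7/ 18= 0.39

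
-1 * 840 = -840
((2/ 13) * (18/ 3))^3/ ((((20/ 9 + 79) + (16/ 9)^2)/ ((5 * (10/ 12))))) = 0.04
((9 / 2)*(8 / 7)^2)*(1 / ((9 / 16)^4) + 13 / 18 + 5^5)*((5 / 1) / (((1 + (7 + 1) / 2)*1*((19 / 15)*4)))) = 3637.56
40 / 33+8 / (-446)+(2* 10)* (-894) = -131570132 / 7359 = -17878.81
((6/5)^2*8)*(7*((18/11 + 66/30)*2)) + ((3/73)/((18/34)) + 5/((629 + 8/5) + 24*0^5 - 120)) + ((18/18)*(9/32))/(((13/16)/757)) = 5868862721563/6662691750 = 880.85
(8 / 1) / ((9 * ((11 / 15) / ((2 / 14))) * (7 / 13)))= 520 / 1617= 0.32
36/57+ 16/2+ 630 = 12134/19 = 638.63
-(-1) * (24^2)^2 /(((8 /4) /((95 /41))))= 15759360 /41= 384374.63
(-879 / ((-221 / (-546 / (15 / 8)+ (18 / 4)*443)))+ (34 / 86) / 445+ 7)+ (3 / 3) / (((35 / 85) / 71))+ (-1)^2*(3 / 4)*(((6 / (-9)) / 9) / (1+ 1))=7406475512113 / 1065666420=6950.09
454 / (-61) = -454 / 61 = -7.44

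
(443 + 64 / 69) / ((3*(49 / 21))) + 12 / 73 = 2241859 / 35259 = 63.58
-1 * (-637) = 637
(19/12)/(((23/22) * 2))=0.76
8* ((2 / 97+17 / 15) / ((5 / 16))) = 214912 / 7275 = 29.54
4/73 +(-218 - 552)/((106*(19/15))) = -417547/73511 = -5.68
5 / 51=0.10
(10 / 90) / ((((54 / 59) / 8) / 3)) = 236 / 81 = 2.91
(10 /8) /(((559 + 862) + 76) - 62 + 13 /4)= 5 /5753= 0.00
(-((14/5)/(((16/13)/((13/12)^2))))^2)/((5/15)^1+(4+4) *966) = -236513641/256407552000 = -0.00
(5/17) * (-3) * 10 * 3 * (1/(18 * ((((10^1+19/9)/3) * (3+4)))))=-675/12971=-0.05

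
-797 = -797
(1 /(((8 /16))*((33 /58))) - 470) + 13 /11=-15355 /33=-465.30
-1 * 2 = -2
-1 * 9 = -9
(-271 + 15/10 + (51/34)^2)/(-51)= 1069/204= 5.24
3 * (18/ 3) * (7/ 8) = 63/ 4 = 15.75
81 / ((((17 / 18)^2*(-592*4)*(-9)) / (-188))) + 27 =1120581 / 42772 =26.20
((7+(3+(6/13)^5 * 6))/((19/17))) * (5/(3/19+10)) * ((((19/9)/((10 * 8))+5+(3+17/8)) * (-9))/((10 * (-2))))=233569919629/11465527840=20.37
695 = 695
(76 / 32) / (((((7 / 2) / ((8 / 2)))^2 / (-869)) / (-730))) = 96424240 / 49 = 1967841.63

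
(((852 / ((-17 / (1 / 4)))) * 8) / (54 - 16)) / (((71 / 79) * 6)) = -158 / 323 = -0.49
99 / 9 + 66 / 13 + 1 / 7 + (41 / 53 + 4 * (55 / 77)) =13677 / 689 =19.85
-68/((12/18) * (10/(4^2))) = -816/5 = -163.20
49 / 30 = 1.63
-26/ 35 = -0.74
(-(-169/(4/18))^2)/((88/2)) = -2313441/176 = -13144.55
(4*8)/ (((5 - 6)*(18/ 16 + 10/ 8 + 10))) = -256/ 99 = -2.59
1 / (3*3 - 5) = 1 / 4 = 0.25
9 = 9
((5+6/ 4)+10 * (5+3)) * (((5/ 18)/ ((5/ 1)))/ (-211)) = -0.02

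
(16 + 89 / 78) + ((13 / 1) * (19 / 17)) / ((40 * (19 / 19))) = 464213 / 26520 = 17.50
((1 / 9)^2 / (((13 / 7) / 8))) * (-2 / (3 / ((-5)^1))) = 560 / 3159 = 0.18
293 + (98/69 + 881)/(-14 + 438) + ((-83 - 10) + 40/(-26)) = 76272011/380328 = 200.54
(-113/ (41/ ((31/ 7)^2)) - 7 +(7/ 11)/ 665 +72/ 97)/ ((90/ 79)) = -970252199153/ 18327805650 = -52.94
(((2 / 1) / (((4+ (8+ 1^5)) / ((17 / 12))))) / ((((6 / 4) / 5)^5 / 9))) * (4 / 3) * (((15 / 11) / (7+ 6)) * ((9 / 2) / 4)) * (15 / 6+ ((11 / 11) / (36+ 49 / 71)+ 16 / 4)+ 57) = 70332612500 / 8716851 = 8068.58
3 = 3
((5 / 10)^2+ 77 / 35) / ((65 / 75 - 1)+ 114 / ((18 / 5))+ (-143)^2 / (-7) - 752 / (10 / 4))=-1029 / 1340032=-0.00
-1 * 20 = -20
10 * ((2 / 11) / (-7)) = -20 / 77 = -0.26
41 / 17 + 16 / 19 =1051 / 323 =3.25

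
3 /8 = 0.38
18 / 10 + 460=2309 / 5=461.80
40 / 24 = 1.67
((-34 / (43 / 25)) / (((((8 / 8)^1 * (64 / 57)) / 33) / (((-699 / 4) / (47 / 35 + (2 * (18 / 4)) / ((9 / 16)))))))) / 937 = 19557932625 / 3130449536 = 6.25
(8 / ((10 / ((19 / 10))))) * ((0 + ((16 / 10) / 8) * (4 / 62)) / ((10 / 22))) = 836 / 19375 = 0.04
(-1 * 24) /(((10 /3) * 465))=-12 /775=-0.02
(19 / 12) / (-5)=-19 / 60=-0.32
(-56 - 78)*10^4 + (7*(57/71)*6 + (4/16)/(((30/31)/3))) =-3805502039/2840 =-1339965.51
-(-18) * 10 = 180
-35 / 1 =-35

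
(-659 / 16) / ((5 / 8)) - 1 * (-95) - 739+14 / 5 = -7071 / 10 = -707.10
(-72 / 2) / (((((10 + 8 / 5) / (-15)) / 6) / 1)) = 8100 / 29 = 279.31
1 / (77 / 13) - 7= -526 / 77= -6.83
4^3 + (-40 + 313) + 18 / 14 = 2368 / 7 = 338.29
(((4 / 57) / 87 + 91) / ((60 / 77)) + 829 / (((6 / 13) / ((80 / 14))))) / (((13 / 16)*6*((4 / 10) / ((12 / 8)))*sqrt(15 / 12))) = 21620493347*sqrt(5) / 6769035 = 7142.07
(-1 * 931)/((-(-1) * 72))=-931/72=-12.93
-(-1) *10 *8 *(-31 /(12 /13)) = -8060 /3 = -2686.67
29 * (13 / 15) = 377 / 15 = 25.13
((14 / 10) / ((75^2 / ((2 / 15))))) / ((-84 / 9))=-1 / 281250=-0.00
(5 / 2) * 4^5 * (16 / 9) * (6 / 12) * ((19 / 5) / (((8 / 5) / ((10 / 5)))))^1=97280 / 9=10808.89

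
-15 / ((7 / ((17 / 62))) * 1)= -255 / 434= -0.59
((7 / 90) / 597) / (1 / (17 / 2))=119 / 107460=0.00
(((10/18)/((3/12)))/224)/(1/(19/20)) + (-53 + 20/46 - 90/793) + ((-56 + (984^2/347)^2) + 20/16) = 34471958096563181549/4427417738016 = 7786018.88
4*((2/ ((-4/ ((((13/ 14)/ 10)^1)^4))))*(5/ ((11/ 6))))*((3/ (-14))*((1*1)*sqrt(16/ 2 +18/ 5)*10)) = 257049*sqrt(290)/ 1479016000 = 0.00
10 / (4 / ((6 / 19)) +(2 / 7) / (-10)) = 1050 / 1327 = 0.79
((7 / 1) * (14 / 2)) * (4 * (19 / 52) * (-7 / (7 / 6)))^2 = 636804 / 169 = 3768.07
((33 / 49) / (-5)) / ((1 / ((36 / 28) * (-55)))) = 3267 / 343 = 9.52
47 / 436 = 0.11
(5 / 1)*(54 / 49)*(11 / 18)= 165 / 49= 3.37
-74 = -74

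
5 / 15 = 1 / 3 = 0.33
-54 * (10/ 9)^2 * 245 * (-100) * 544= 2665600000/ 3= 888533333.33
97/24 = 4.04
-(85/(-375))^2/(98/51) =-0.03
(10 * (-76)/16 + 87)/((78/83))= 6557/156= 42.03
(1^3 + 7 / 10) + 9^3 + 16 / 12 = 21961 / 30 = 732.03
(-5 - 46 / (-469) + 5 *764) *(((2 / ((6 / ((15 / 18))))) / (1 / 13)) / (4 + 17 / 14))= 12922585 / 4891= 2642.12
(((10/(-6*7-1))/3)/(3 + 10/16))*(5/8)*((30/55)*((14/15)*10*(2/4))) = -1400/41151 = -0.03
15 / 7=2.14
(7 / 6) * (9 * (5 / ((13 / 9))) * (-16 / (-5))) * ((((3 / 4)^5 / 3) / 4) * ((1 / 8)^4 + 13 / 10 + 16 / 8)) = 1034720001 / 136314880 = 7.59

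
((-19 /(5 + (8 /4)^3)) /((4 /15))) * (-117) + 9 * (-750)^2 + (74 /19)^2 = 7311197869 /1444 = 5063156.42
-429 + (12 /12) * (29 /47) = -428.38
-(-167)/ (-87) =-167/ 87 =-1.92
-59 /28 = -2.11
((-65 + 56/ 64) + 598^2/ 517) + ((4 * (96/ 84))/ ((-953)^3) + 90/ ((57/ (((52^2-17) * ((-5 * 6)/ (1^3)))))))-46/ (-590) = -17788632138240127589167/ 140453604449924920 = -126651.30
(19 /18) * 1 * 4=38 /9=4.22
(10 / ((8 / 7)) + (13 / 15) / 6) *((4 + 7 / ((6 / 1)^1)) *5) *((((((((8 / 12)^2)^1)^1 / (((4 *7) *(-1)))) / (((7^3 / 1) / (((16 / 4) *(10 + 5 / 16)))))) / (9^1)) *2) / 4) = -2729705 / 112021056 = -0.02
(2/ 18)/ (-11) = -0.01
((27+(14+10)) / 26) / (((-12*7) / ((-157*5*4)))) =13345 / 182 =73.32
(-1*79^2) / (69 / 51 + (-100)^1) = 106097 / 1677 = 63.27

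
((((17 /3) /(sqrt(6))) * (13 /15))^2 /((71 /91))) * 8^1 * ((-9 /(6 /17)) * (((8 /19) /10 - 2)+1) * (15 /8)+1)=63232342537 /32780700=1928.95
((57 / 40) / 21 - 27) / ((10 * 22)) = -7541 / 61600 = -0.12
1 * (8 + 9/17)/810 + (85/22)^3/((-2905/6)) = -462538037/4259396988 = -0.11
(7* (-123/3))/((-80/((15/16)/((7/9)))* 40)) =1107/10240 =0.11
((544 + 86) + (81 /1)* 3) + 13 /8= 6997 /8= 874.62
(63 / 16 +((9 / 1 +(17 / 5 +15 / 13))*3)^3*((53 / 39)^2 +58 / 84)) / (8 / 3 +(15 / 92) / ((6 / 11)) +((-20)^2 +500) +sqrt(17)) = 30495466788654670986033 / 161423329921753012750-16886284191720697284*sqrt(17) / 80711664960876506375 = 188.05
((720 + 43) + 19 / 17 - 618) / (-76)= -1.92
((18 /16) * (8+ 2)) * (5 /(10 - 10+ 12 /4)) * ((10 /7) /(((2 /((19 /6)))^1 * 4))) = 2375 /224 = 10.60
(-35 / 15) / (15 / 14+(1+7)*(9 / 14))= -98 / 261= -0.38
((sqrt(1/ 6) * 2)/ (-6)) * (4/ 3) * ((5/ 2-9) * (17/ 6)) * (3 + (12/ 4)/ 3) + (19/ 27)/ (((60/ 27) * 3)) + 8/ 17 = 1763/ 3060 + 442 * sqrt(6)/ 81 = 13.94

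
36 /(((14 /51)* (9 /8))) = 816 /7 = 116.57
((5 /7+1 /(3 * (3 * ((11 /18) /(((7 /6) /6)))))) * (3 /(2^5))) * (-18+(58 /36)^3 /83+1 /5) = -44634441521 /35781419520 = -1.25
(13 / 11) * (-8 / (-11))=104 / 121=0.86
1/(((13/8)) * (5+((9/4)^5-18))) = 8192/594581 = 0.01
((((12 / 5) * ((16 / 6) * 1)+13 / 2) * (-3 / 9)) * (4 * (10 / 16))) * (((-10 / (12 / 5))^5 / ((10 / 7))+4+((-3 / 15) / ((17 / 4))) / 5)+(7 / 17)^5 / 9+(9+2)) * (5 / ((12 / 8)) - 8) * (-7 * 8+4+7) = 143584991289587743 / 73605386880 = 1950740.26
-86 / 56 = -43 / 28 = -1.54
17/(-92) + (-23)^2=528.82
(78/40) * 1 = 39/20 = 1.95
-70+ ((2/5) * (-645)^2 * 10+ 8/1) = 1664038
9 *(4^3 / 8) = 72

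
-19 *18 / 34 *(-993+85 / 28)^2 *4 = -131386646331 / 3332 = -39431766.61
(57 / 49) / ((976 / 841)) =47937 / 47824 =1.00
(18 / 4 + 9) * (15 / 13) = 405 / 26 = 15.58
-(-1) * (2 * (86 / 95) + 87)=8437 / 95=88.81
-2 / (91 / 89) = -178 / 91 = -1.96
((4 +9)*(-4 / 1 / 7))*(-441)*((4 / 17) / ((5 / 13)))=170352 / 85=2004.14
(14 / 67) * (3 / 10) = 21 / 335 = 0.06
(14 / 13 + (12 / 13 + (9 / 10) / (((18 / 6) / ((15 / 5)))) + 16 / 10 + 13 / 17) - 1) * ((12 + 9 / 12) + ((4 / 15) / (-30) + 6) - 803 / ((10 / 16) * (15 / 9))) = -3926165 / 1224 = -3207.65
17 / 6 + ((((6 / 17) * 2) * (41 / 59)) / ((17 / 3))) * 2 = 307579 / 102306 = 3.01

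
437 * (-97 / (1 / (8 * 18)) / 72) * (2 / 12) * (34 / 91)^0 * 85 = -3603065 / 3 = -1201021.67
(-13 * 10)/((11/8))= -1040/11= -94.55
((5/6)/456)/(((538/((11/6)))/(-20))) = -275/2207952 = -0.00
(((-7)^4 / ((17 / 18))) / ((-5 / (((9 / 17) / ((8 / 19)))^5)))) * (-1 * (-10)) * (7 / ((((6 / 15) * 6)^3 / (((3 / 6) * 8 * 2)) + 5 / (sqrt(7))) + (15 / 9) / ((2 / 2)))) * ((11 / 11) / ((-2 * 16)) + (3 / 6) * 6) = -7020928950771102163531875 / 49532311401236267008 + 1477302410806398446484375 * sqrt(7) / 49532311401236267008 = -62834.83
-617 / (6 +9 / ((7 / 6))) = -4319 / 96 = -44.99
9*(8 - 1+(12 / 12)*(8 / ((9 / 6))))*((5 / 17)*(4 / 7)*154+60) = 162060 / 17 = 9532.94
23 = 23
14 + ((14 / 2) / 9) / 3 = 385 / 27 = 14.26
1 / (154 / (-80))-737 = -56789 / 77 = -737.52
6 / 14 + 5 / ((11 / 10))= 383 / 77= 4.97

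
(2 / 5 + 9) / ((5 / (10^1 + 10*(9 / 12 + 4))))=1081 / 10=108.10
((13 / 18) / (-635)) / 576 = -13 / 6583680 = -0.00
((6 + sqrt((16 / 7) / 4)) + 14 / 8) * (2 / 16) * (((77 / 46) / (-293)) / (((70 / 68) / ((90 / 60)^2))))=-52173 / 4312960 - 1683 * sqrt(7) / 3773840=-0.01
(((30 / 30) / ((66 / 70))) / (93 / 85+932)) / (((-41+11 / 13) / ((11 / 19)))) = -2975 / 181529154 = -0.00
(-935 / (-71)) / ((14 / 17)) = 15895 / 994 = 15.99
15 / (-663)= -5 / 221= -0.02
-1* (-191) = 191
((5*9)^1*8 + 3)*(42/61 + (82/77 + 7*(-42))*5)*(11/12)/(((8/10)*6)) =-2080094665/20496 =-101487.83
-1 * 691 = -691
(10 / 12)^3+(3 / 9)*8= 701 / 216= 3.25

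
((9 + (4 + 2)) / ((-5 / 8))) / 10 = -12 / 5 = -2.40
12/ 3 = 4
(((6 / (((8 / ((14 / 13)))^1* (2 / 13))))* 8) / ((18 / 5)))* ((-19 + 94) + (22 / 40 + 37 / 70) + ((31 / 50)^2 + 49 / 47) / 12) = 83563241 / 94000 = 888.97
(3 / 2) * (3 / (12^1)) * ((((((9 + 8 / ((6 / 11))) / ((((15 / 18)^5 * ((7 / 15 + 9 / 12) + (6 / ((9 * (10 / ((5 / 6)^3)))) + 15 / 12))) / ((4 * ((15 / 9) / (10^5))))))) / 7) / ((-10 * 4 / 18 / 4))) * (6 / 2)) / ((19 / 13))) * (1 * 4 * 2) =-5232213792 / 2108517578125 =-0.00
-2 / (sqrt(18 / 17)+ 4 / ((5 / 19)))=-6460 / 48871+ 75* sqrt(34) / 48871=-0.12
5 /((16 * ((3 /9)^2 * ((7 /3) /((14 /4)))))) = 135 /32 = 4.22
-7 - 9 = -16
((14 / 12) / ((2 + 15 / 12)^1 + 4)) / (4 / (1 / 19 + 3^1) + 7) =14 / 723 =0.02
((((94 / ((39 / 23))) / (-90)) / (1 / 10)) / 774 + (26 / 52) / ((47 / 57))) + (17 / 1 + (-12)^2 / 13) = 366146285 / 12768678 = 28.68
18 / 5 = 3.60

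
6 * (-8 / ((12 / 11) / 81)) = -3564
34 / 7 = 4.86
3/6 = 1/2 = 0.50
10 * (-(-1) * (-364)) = -3640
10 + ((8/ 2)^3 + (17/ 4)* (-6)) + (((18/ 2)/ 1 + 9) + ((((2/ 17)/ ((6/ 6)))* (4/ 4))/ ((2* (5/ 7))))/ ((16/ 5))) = 18095/ 272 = 66.53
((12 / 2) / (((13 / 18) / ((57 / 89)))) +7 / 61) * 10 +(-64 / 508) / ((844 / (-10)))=102800134630 / 1891251869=54.36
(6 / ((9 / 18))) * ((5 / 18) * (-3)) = -10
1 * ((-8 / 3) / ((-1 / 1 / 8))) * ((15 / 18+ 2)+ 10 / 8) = 784 / 9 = 87.11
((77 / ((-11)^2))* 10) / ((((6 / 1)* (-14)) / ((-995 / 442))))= 4975 / 29172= 0.17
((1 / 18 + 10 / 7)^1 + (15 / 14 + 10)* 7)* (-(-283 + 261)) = 109472 / 63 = 1737.65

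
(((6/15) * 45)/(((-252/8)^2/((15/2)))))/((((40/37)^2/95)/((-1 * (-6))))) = 26011/392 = 66.35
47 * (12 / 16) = 141 / 4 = 35.25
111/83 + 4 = 443/83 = 5.34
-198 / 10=-99 / 5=-19.80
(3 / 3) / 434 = 0.00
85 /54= 1.57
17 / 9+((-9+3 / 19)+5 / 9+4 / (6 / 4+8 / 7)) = -30902 / 6327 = -4.88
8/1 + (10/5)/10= 41/5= 8.20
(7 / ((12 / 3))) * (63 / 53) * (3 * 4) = 1323 / 53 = 24.96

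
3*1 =3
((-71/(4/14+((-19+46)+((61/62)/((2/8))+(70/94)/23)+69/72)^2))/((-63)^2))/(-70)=2551426738912/10179347170962649995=0.00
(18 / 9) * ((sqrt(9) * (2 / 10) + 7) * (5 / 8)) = 19 / 2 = 9.50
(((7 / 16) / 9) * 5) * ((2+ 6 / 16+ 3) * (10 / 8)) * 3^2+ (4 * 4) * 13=114021 / 512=222.70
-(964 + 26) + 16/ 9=-8894/ 9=-988.22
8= 8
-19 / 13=-1.46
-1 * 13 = -13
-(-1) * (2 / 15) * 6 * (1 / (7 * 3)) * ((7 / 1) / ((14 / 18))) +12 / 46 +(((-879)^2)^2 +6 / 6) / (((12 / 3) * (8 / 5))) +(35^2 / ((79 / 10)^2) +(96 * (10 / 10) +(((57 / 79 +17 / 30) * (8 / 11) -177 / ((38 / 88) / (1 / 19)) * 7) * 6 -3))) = 29774567061081812608827 / 319205181680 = 93277204663.08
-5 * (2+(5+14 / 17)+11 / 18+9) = -26675 / 306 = -87.17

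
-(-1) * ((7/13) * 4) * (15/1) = 420/13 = 32.31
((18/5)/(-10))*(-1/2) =0.18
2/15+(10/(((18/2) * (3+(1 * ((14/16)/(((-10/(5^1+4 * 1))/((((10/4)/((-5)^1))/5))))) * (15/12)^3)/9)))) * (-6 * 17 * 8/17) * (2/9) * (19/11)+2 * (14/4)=3194947/9175815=0.35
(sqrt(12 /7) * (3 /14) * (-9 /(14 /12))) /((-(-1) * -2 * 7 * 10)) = 81 * sqrt(21) /24010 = 0.02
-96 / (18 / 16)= -256 / 3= -85.33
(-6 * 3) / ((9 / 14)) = -28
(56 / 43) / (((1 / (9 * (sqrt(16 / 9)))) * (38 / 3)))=1008 / 817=1.23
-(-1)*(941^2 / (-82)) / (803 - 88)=-15.10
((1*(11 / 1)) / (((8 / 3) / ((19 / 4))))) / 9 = 209 / 96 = 2.18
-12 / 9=-4 / 3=-1.33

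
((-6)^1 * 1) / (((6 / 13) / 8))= -104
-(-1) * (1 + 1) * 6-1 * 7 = 5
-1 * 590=-590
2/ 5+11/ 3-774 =-769.93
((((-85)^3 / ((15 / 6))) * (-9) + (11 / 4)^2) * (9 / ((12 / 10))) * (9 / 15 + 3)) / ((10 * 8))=955090467 / 1280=746164.43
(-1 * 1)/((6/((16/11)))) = -0.24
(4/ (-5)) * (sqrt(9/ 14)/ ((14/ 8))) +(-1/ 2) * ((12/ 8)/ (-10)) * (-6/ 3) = -24 * sqrt(14)/ 245 - 3/ 20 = -0.52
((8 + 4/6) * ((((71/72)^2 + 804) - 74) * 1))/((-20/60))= -49261693/2592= -19005.28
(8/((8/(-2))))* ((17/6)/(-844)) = 17/2532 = 0.01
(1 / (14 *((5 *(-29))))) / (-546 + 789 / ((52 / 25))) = 26 / 8797005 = 0.00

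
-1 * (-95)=95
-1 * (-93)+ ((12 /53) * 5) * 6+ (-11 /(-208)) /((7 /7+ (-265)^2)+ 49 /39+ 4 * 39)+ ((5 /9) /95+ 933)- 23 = 401939383410983 /398039274576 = 1009.80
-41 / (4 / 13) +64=-277 / 4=-69.25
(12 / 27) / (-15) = -0.03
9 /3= 3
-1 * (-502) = 502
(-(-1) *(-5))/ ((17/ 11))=-55/ 17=-3.24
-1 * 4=-4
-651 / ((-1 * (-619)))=-651 / 619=-1.05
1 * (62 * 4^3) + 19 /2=7955 /2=3977.50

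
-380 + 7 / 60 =-22793 / 60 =-379.88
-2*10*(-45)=900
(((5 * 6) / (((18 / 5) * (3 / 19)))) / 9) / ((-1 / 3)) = -475 / 27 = -17.59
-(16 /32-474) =947 /2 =473.50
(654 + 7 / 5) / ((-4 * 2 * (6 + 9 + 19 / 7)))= -22939 / 4960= -4.62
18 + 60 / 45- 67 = -143 / 3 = -47.67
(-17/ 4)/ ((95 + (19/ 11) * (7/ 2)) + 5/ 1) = -187/ 4666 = -0.04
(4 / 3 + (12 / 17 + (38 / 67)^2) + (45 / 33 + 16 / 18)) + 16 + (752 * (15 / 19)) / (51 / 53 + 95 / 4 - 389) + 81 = 123155679615002 / 1231757525493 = 99.98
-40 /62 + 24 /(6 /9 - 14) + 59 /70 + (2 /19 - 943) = -38941613 /41230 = -944.50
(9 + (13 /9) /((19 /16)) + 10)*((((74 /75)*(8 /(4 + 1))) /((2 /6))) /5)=19.15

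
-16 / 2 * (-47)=376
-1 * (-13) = 13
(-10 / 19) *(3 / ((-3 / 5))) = 50 / 19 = 2.63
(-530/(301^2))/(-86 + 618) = -265/24099866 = -0.00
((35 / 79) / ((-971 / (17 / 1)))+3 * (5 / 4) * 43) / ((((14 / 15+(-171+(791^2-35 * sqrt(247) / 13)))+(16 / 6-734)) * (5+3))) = 43290559375 * sqrt(247) / 311410563197656457376+5023025125873625 / 155705281598828228688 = 0.00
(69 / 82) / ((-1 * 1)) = -69 / 82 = -0.84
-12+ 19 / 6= -53 / 6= -8.83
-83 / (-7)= 83 / 7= 11.86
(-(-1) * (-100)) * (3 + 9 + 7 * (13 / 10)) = -2110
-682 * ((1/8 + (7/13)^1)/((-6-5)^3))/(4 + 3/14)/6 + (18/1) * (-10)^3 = -6682099009/371228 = -17999.99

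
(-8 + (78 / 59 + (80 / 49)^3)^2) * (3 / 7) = 3497088852328308 / 337270645226767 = 10.37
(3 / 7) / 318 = 1 / 742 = 0.00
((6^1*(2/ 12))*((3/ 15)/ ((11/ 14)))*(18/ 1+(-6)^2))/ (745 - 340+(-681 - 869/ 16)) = -1728/ 41525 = -0.04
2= 2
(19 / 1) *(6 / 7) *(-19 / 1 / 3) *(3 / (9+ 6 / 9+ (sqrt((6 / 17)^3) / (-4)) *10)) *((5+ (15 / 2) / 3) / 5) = -1388723319 / 28837781 - 7456455 *sqrt(102) / 28837781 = -50.77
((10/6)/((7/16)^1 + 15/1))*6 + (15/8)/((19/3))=1865/1976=0.94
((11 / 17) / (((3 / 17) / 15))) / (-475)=-0.12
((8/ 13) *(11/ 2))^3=85184/ 2197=38.77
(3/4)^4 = 81/256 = 0.32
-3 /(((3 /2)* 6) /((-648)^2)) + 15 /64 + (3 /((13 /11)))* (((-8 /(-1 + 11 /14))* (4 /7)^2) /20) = -4075816279 /29120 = -139966.22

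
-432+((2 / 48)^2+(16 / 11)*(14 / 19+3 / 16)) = -51843823 / 120384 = -430.65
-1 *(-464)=464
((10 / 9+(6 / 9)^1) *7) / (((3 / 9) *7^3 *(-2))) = -8 / 147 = -0.05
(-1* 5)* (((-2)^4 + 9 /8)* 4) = -685 /2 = -342.50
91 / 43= 2.12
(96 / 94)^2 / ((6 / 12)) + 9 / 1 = 24489 / 2209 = 11.09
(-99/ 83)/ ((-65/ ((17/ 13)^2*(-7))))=-200277/ 911755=-0.22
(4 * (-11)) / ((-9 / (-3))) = -44 / 3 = -14.67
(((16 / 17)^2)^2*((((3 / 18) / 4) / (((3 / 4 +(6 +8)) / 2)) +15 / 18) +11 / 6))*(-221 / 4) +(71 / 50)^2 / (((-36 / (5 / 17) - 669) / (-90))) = -6630996019277 / 57350185950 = -115.62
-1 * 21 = -21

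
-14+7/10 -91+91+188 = 1747/10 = 174.70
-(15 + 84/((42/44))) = -103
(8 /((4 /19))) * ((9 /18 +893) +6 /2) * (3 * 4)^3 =58867776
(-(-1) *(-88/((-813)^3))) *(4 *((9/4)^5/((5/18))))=216513/1592200880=0.00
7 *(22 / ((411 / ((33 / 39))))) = 1694 / 5343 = 0.32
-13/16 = -0.81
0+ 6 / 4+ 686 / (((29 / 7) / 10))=96127 / 58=1657.36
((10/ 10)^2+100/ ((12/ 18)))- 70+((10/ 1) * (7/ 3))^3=12784.70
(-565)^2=319225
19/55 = 0.35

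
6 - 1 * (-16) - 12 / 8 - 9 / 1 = 23 / 2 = 11.50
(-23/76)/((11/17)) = -391/836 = -0.47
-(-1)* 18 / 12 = 3 / 2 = 1.50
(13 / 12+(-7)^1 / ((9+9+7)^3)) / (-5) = -203041 / 937500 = -0.22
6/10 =3/5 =0.60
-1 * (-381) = 381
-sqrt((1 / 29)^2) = -1 / 29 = -0.03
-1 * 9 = -9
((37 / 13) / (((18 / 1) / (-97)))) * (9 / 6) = -3589 / 156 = -23.01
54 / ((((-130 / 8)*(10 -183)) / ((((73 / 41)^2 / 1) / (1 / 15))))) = 3453192 / 3780569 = 0.91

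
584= 584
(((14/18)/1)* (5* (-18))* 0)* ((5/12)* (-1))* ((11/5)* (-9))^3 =0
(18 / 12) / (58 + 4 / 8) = 1 / 39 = 0.03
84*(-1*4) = -336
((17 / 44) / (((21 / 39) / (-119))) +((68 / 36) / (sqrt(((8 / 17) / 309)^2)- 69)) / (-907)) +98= 547355479343 / 43393844076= 12.61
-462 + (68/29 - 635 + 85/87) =-95150/87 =-1093.68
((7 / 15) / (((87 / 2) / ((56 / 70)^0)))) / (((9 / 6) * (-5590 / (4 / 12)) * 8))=-7 / 131309100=-0.00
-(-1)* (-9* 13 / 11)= -117 / 11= -10.64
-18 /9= -2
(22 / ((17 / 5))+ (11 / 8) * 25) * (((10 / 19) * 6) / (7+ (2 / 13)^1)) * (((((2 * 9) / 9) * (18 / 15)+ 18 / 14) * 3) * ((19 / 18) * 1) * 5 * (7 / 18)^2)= 108683575 / 682992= 159.13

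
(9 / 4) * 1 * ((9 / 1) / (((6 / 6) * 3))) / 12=9 / 16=0.56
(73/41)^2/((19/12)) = 63948/31939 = 2.00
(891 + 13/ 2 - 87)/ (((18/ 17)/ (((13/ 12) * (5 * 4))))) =1791205/ 108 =16585.23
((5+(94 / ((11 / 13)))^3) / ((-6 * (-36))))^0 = 1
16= 16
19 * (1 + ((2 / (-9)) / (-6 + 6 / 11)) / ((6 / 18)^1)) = 1919 / 90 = 21.32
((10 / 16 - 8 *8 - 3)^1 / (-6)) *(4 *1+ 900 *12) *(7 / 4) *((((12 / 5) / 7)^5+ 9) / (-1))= -226104464765439 / 120050000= -1883419.12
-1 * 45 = -45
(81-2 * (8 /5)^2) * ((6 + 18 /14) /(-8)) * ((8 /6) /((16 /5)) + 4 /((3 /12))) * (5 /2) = -907579 /320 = -2836.18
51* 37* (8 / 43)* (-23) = -347208 / 43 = -8074.60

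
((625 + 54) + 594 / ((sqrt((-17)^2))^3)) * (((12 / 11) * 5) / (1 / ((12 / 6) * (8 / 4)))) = 800765040 / 54043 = 14817.18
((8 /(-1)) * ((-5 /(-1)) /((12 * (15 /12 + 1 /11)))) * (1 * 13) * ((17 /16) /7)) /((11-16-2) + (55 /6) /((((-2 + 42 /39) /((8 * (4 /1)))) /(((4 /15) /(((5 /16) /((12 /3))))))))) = 546975 /121733402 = 0.00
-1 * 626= -626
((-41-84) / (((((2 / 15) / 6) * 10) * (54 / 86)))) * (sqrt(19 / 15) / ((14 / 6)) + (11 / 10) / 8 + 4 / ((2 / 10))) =-577275 / 32-1075 * sqrt(285) / 42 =-18471.94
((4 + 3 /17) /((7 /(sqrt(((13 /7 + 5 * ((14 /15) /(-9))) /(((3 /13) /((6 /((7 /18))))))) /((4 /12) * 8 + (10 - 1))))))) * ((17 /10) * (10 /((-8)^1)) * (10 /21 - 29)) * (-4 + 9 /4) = -175.29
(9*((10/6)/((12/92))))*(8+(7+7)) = 2530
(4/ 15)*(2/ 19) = 8/ 285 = 0.03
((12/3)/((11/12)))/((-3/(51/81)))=-272/297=-0.92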